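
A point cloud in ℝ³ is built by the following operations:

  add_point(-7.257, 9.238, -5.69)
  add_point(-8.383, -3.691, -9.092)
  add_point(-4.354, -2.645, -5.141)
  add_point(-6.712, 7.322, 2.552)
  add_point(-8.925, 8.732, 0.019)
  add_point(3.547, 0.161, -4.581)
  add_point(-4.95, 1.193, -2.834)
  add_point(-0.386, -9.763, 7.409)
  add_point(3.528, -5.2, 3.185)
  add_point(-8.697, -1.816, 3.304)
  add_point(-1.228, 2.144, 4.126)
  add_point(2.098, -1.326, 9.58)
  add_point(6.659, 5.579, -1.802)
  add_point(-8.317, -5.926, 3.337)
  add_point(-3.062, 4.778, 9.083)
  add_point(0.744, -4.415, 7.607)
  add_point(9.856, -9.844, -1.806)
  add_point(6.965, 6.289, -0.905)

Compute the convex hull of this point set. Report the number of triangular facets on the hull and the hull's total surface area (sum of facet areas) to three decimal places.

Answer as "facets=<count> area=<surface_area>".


facets=20 area=1084.009

Hull vertices (12/18): indices [0, 1, 4, 5, 7, 9, 11, 12, 13, 14, 16, 17].

Facet areas (half cross-product norm):
  f1: (p9, p1, p4) → 68.4985
  f2: (p9, p13, p1) → 25.6153
  f3: (p7, p11, p16) → 62.3606
  f4: (p7, p1, p16) → 128.4238
  f5: (p7, p13, p1) → 53.5220
  f6: (p0, p1, p4) → 39.6628
  f7: (p5, p1, p16) → 77.0980
  f8: (p5, p12, p16) → 39.3088
  f9: (p5, p0, p1) → 80.2762
  f10: (p5, p0, p12) → 47.9924
  f11: (p14, p9, p4) → 52.0462
  f12: (p14, p9, p13) → 17.5876
  f13: (p14, p7, p11) → 31.0204
  f14: (p14, p7, p13) → 63.1053
  f15: (p17, p11, p16) → 102.1774
  f16: (p17, p12, p16) → 7.8803
  f17: (p17, p14, p11) → 53.8095
  f18: (p17, p14, p4) → 79.6114
  f19: (p17, p0, p4) → 45.5706
  f20: (p17, p0, p12) → 8.4416
Σ area = 1084.009

Euler: V−E+F = 12−30+20 = 2.


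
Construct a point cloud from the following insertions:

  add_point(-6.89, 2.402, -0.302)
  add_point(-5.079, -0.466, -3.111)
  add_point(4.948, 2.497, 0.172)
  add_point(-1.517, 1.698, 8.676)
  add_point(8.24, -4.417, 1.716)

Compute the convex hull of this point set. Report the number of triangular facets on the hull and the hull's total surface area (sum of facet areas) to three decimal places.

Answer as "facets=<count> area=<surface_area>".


facets=6 area=260.466

Points on the hull: [0, 1, 2, 3, 4] (5 of 5).

Area of each hull facet:
  f1: (p3, p2, p0) → 52.0589
  f2: (p3, p2, p4) → 41.8205
  f3: (p1, p2, p0) → 24.1308
  f4: (p1, p2, p4) → 41.8912
  f5: (p1, p3, p0) → 22.0878
  f6: (p1, p3, p4) → 78.4764
Σ area = 260.466

Euler characteristic 5−9+6 = 2 ✓


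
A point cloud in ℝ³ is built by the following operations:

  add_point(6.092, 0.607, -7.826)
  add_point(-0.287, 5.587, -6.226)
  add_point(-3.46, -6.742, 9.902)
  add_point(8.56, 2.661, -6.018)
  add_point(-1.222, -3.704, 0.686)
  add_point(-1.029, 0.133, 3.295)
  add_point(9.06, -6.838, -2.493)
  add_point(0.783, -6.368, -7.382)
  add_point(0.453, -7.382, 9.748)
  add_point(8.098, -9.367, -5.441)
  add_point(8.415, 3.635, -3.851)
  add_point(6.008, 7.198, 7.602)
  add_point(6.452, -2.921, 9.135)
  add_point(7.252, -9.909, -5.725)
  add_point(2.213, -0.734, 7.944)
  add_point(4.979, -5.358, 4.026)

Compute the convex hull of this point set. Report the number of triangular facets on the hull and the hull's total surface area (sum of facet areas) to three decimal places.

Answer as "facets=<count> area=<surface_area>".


facets=22 area=810.426

Hull vertices (13/16): indices [0, 1, 2, 3, 5, 6, 7, 8, 9, 10, 11, 12, 13].

Area of each hull facet:
  f1: (p12, p11, p2) → 51.5950
  f2: (p12, p11, p6) → 63.2169
  f3: (p7, p1, p2) → 106.8566
  f4: (p7, p1, p0) → 36.2017
  f5: (p3, p1, p0) → 15.1426
  f6: (p5, p11, p2) → 50.0964
  f7: (p5, p1, p2) → 17.7836
  f8: (p5, p1, p11) → 59.7121
  f9: (p8, p12, p2) → 10.6868
  f10: (p13, p7, p0) → 32.8698
  f11: (p13, p7, p2) → 67.2639
  f12: (p13, p8, p2) → 30.2542
  f13: (p10, p11, p6) → 63.6591
  f14: (p10, p3, p6) → 12.0435
  f15: (p10, p1, p11) → 56.4511
  f16: (p10, p3, p1) → 10.9389
  f17: (p9, p3, p0) → 18.4170
  f18: (p9, p13, p0) → 5.2404
  f19: (p9, p3, p6) → 19.2016
  f20: (p9, p13, p8) → 8.9212
  f21: (p9, p12, p6) → 13.9878
  f22: (p9, p8, p12) → 59.8858
Σ area = 810.426

Euler characteristic 13−33+22 = 2 ✓


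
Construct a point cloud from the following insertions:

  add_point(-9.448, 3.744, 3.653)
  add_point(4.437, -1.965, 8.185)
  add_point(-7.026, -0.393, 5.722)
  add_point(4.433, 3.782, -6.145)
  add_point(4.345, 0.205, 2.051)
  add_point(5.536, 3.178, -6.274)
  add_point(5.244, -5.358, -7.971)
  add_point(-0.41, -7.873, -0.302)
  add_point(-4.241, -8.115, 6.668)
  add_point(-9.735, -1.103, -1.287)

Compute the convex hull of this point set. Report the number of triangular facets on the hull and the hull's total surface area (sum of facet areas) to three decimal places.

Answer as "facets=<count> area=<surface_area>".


facets=14 area=629.386

Points on the hull: [0, 1, 2, 3, 5, 6, 7, 8, 9] (9 of 10).

Facet areas (half cross-product norm):
  f1: (p0, p8, p9) → 41.2191
  f2: (p7, p8, p9) → 43.9549
  f3: (p7, p6, p9) → 55.2196
  f4: (p3, p0, p9) → 54.5304
  f5: (p3, p6, p9) → 72.6895
  f6: (p3, p6, p5) → 4.8900
  f7: (p1, p6, p5) → 66.2621
  f8: (p1, p3, p5) → 9.7249
  f9: (p1, p3, p0) → 110.7433
  f10: (p1, p7, p8) → 41.0029
  f11: (p1, p7, p6) → 55.1008
  f12: (p2, p0, p8) → 7.2308
  f13: (p2, p1, p8) → 43.0194
  f14: (p2, p1, p0) → 23.7987
Σ area = 629.386

Euler characteristic 9−21+14 = 2 ✓


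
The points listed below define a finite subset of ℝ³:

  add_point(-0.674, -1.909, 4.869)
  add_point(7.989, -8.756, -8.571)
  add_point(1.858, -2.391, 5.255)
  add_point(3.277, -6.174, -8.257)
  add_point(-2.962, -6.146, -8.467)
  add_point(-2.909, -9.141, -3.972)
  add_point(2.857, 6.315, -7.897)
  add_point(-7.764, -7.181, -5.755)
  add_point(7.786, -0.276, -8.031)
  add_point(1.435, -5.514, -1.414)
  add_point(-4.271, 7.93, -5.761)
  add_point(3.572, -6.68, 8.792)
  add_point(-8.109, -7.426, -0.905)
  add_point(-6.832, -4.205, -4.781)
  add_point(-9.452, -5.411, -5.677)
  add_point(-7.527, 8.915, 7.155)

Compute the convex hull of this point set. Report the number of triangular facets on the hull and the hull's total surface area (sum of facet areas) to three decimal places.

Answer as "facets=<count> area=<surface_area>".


facets=18 area=1029.705

Points on the hull: [1, 4, 5, 6, 7, 8, 10, 11, 12, 14, 15] (11 of 16).

Facet areas (half cross-product norm):
  f1: (p6, p11, p15) → 164.8531
  f2: (p5, p11, p1) → 85.7105
  f3: (p4, p6, p1) → 75.9013
  f4: (p10, p15, p14) → 95.5482
  f5: (p10, p6, p15) → 43.5851
  f6: (p10, p4, p14) → 49.3813
  f7: (p10, p4, p6) → 51.4281
  f8: (p8, p11, p1) → 75.3709
  f9: (p8, p6, p1) → 20.3090
  f10: (p8, p6, p11) → 75.4805
  f11: (p12, p5, p11) → 45.3226
  f12: (p12, p15, p14) → 48.6741
  f13: (p12, p11, p15) → 129.7519
  f14: (p7, p5, p1) → 24.2528
  f15: (p7, p4, p1) → 19.1958
  f16: (p7, p4, p14) → 6.0515
  f17: (p7, p12, p14) → 5.9509
  f18: (p7, p12, p5) → 12.9376
Σ area = 1029.705

Check V−E+F: 11 − 27 + 18 = 2.


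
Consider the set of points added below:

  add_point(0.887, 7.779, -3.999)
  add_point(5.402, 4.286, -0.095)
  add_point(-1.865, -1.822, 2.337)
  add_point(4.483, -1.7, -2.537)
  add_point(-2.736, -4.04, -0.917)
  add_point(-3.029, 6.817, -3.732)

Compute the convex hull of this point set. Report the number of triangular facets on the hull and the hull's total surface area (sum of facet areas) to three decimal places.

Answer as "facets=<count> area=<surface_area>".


6 of the 6 inputs are extreme points: [0, 1, 2, 3, 4, 5].

Triangle areas on the boundary:
  f1: (p2, p1, p5) → 42.8522
  f2: (p2, p4, p5) → 21.4047
  f3: (p3, p4, p5) → 41.2443
  f4: (p3, p2, p1) → 25.9969
  f5: (p3, p2, p4) → 15.3376
  f6: (p0, p1, p5) → 12.2963
  f7: (p0, p3, p5) → 20.5707
  f8: (p0, p3, p1) → 22.2887
Σ area = 201.991

Euler characteristic 6−12+8 = 2 ✓

facets=8 area=201.991


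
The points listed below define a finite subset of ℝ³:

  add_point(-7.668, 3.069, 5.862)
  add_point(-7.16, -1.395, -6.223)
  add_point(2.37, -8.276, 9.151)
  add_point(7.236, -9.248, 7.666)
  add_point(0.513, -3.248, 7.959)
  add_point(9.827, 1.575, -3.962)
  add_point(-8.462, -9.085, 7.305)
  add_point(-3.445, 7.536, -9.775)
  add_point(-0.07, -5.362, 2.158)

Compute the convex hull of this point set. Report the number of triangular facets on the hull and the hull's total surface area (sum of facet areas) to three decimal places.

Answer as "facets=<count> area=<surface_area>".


facets=12 area=872.925

8 of the 9 inputs are extreme points: [0, 1, 2, 3, 4, 5, 6, 7].

Facet areas (half cross-product norm):
  f1: (p0, p2, p6) → 67.1062
  f2: (p0, p7, p5) → 127.9821
  f3: (p1, p7, p5) → 79.7810
  f4: (p1, p0, p6) → 76.9429
  f5: (p1, p0, p7) → 66.3819
  f6: (p4, p0, p5) → 83.0871
  f7: (p4, p0, p2) → 15.0661
  f8: (p3, p1, p5) → 137.7289
  f9: (p3, p4, p5) → 69.1228
  f10: (p3, p4, p2) → 12.8566
  f11: (p3, p2, p6) → 14.4742
  f12: (p3, p1, p6) → 122.3949
Σ area = 872.925

Euler characteristic 8−18+12 = 2 ✓


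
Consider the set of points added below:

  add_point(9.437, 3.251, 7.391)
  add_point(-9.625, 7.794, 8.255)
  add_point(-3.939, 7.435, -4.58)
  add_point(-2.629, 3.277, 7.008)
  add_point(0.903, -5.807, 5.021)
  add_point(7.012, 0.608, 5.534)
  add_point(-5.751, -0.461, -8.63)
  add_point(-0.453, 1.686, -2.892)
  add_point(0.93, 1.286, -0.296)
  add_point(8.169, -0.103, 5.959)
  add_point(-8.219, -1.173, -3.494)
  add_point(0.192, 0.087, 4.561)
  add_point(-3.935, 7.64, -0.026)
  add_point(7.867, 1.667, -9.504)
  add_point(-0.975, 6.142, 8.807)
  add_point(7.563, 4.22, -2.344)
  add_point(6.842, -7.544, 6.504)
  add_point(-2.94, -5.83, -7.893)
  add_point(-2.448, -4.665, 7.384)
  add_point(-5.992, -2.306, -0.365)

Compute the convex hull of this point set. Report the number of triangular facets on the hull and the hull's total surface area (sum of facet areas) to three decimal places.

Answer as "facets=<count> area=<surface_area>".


facets=20 area=1039.475

Extreme-point indices: [0, 1, 2, 6, 10, 12, 13, 14, 15, 16, 17, 18] — 12 of 20 on the boundary.

Per-facet area ½‖(b−a)×(c−a)‖:
  f1: (p13, p16, p0) → 93.1656
  f2: (p17, p13, p16) → 110.5207
  f3: (p14, p16, p0) → 60.6309
  f4: (p6, p17, p13) → 40.0692
  f5: (p18, p14, p1) → 48.4789
  f6: (p18, p14, p16) → 52.8892
  f7: (p18, p17, p16) → 74.5997
  f8: (p2, p6, p1) → 59.5717
  f9: (p2, p6, p13) → 59.5981
  f10: (p10, p18, p1) → 84.1144
  f11: (p10, p18, p17) → 53.1217
  f12: (p10, p6, p1) → 31.5069
  f13: (p10, p6, p17) → 17.5258
  f14: (p12, p14, p0) → 50.1531
  f15: (p12, p14, p1) → 38.2275
  f16: (p12, p2, p1) → 12.9954
  f17: (p15, p12, p0) → 60.8396
  f18: (p15, p12, p2) → 27.2780
  f19: (p15, p13, p0) → 18.0213
  f20: (p15, p2, p13) → 46.1676
Σ area = 1039.475

Euler characteristic 12−30+20 = 2 ✓


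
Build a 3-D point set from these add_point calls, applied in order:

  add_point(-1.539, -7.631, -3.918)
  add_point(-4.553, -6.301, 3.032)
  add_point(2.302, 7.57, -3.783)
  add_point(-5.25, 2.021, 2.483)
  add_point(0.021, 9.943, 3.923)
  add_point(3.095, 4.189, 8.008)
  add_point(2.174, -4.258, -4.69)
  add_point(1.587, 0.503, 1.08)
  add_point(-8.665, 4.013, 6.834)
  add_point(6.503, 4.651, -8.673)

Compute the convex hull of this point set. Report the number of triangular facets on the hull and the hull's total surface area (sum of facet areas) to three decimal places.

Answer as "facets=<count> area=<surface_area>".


facets=14 area=605.122

Points on the hull: [0, 1, 2, 3, 4, 5, 6, 8, 9] (9 of 10).

Area of each hull facet:
  f1: (p4, p5, p8) → 40.8726
  f2: (p4, p5, p9) → 58.1960
  f3: (p2, p0, p9) → 53.5655
  f4: (p2, p4, p8) → 43.4973
  f5: (p2, p4, p9) → 12.0394
  f6: (p1, p0, p8) → 36.7025
  f7: (p1, p5, p8) → 66.0927
  f8: (p1, p5, p0) → 51.9252
  f9: (p6, p0, p9) → 11.3516
  f10: (p6, p5, p9) → 80.2878
  f11: (p6, p5, p0) → 37.1634
  f12: (p3, p0, p8) → 19.6322
  f13: (p3, p2, p8) → 25.6336
  f14: (p3, p2, p0) → 68.1623
Σ area = 605.122

Euler characteristic 9−21+14 = 2 ✓


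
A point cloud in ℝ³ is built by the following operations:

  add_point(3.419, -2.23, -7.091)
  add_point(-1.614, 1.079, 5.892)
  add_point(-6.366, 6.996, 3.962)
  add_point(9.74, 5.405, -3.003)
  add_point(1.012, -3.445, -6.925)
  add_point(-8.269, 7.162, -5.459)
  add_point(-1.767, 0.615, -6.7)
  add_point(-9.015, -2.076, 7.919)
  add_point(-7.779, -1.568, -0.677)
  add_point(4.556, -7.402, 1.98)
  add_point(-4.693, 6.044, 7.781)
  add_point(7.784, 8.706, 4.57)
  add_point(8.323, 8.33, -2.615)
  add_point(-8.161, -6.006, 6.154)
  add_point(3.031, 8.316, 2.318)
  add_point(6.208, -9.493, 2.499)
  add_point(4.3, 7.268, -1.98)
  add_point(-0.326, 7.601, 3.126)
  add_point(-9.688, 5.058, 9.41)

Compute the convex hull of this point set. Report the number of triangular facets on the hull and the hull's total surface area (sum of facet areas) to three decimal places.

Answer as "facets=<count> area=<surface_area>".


facets=24 area=1022.544

Extreme-point indices: [0, 2, 3, 4, 5, 6, 7, 8, 11, 12, 13, 14, 15, 18] — 14 of 19 on the boundary.

Area of each hull facet:
  f1: (p0, p15, p3) → 66.1990
  f2: (p11, p15, p18) → 164.7345
  f3: (p11, p15, p3) → 69.0600
  f4: (p2, p5, p18) → 22.6661
  f5: (p2, p11, p18) → 41.3554
  f6: (p12, p11, p3) → 11.5769
  f7: (p12, p0, p3) → 15.8732
  f8: (p12, p5, p0) → 90.7997
  f9: (p4, p0, p15) → 16.5765
  f10: (p4, p13, p15) → 88.8730
  f11: (p7, p5, p18) → 55.0518
  f12: (p7, p15, p18) → 54.4517
  f13: (p7, p13, p15) → 29.2551
  f14: (p14, p2, p5) → 46.2754
  f15: (p14, p2, p11) → 14.6584
  f16: (p14, p12, p5) → 48.6272
  f17: (p14, p12, p11) → 17.7372
  f18: (p6, p5, p0) → 7.9835
  f19: (p6, p4, p0) → 6.5916
  f20: (p6, p4, p5) → 4.5815
  f21: (p8, p4, p5) → 54.3564
  f22: (p8, p4, p13) → 40.4603
  f23: (p8, p7, p5) → 37.0712
  f24: (p8, p7, p13) → 17.7288
Σ area = 1022.544

Euler characteristic 14−36+24 = 2 ✓


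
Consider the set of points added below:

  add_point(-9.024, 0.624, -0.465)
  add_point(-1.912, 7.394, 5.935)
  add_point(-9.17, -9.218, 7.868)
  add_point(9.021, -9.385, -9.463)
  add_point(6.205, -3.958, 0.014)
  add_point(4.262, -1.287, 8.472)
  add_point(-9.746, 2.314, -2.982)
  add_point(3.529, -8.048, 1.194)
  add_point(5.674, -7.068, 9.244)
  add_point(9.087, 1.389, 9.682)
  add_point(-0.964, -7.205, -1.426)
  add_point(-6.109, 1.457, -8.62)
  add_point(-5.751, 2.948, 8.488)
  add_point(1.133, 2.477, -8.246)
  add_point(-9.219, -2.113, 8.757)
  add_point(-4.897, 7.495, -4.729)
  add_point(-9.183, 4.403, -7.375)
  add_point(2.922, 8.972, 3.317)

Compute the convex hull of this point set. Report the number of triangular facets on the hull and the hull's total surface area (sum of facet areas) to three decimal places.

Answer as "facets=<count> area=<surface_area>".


Hull vertices (13/18): indices [1, 2, 3, 6, 8, 9, 11, 12, 13, 14, 15, 16, 17].

Area of each hull facet:
  f1: (p17, p3, p9) → 126.4919
  f2: (p13, p17, p3) → 87.5751
  f3: (p8, p3, p9) → 87.0143
  f4: (p8, p2, p3) → 143.8662
  f5: (p11, p13, p3) → 47.3689
  f6: (p11, p2, p3) → 183.1078
  f7: (p14, p2, p6) → 43.7093
  f8: (p14, p12, p6) → 36.6853
  f9: (p14, p8, p2) → 53.3461
  f10: (p14, p8, p9) → 71.5412
  f11: (p14, p12, p9) → 40.5533
  f12: (p1, p17, p9) → 33.3472
  f13: (p1, p12, p9) → 41.7808
  f14: (p15, p13, p17) → 48.3060
  f15: (p15, p1, p17) → 30.9254
  f16: (p16, p11, p13) → 13.2493
  f17: (p16, p15, p13) → 25.4006
  f18: (p16, p2, p6) → 15.1455
  f19: (p16, p11, p2) → 44.0858
  f20: (p16, p15, p1) → 25.6305
  f21: (p16, p12, p6) → 18.4088
  f22: (p16, p1, p12) → 49.3733
Σ area = 1266.913

Check V−E+F: 13 − 33 + 22 = 2.

facets=22 area=1266.913


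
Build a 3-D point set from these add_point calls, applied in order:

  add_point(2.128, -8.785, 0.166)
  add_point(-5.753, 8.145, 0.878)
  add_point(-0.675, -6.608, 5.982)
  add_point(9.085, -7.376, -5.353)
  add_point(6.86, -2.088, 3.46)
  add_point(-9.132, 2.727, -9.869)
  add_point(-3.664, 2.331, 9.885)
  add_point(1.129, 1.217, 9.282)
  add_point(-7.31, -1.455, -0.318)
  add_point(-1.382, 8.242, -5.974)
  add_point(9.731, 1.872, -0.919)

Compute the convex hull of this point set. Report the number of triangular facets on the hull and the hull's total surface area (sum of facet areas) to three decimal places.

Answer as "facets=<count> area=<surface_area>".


11 of the 11 inputs are extreme points: [0, 1, 2, 3, 4, 5, 6, 7, 8, 9, 10].

Area of each hull facet:
  f1: (p3, p0, p5) → 85.2348
  f2: (p9, p3, p5) → 96.6679
  f3: (p9, p3, p10) → 69.2205
  f4: (p8, p0, p5) → 57.6006
  f5: (p4, p3, p10) → 32.3581
  f6: (p1, p9, p10) → 55.5661
  f7: (p1, p9, p5) → 41.5934
  f8: (p1, p8, p5) → 50.2156
  f9: (p1, p8, p6) → 49.2633
  f10: (p2, p8, p0) → 35.6098
  f11: (p2, p8, p6) → 49.4207
  f12: (p2, p3, p0) → 18.6926
  f13: (p2, p4, p3) → 47.4693
  f14: (p7, p2, p6) → 21.4958
  f15: (p7, p2, p4) → 34.0856
  f16: (p7, p4, p10) → 25.0716
  f17: (p7, p1, p10) → 84.6473
  f18: (p7, p1, p6) → 26.5029
Σ area = 880.716

Check V−E+F: 11 − 27 + 18 = 2.

facets=18 area=880.716


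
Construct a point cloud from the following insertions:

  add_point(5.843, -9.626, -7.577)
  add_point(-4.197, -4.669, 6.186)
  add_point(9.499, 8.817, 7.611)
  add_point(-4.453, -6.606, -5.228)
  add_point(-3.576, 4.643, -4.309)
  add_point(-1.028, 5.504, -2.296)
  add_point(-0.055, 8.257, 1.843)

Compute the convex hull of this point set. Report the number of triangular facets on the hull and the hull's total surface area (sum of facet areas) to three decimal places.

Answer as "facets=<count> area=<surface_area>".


facets=10 area=673.186

Hull vertices (7/7): indices [0, 1, 2, 3, 4, 5, 6].

Per-facet area ½‖(b−a)×(c−a)‖:
  f1: (p1, p0, p3) → 61.7995
  f2: (p1, p0, p2) → 169.0672
  f3: (p4, p0, p3) → 60.6769
  f4: (p4, p1, p3) → 63.4991
  f5: (p5, p0, p2) → 128.4127
  f6: (p5, p4, p0) → 29.1258
  f7: (p6, p1, p2) → 78.8764
  f8: (p6, p4, p1) → 53.9942
  f9: (p6, p5, p2) → 22.3535
  f10: (p6, p5, p4) → 5.3808
Σ area = 673.186

Euler characteristic 7−15+10 = 2 ✓


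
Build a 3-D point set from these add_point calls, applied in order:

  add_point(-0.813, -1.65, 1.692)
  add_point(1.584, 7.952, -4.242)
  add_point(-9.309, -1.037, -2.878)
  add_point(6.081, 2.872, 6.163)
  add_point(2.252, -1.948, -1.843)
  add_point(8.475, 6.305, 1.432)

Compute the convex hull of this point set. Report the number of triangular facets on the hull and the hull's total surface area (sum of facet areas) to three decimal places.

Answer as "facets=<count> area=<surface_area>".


facets=8 area=316.962

6 of the 6 inputs are extreme points: [0, 1, 2, 3, 4, 5].

Triangle areas on the boundary:
  f1: (p3, p4, p5) → 31.3104
  f2: (p1, p4, p2) → 58.6453
  f3: (p1, p4, p5) → 42.9960
  f4: (p1, p3, p2) → 87.9548
  f5: (p1, p3, p5) → 27.5289
  f6: (p0, p4, p2) → 22.0932
  f7: (p0, p3, p2) → 24.5379
  f8: (p0, p3, p4) → 21.8952
Σ area = 316.962

Euler characteristic 6−12+8 = 2 ✓


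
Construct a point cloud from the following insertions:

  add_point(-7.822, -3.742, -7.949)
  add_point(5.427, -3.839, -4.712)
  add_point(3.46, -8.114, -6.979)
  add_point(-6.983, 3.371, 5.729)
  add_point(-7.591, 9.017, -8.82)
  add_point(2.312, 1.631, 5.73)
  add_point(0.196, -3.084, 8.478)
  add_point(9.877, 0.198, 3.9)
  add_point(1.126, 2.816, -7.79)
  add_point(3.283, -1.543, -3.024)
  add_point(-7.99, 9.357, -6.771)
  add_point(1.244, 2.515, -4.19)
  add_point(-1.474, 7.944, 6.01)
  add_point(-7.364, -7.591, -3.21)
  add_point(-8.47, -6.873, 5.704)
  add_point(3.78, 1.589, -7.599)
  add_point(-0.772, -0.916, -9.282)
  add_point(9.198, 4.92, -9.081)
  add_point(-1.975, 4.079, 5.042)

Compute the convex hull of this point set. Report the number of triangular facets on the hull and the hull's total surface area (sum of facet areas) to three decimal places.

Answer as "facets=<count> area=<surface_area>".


12 of the 19 inputs are extreme points: [0, 2, 3, 4, 6, 7, 10, 12, 13, 14, 16, 17].

Area of each hull facet:
  f1: (p17, p2, p7) → 90.0295
  f2: (p12, p17, p7) → 95.7675
  f3: (p12, p17, p10) → 121.1582
  f4: (p0, p10, p14) → 91.3789
  f5: (p6, p12, p7) → 62.0277
  f6: (p6, p2, p14) → 79.9561
  f7: (p6, p2, p7) → 82.3295
  f8: (p3, p10, p14) → 65.4771
  f9: (p3, p12, p10) → 48.9342
  f10: (p3, p6, p14) → 43.9594
  f11: (p3, p6, p12) → 35.5544
  f12: (p13, p2, p14) → 46.3085
  f13: (p13, p0, p14) → 19.5231
  f14: (p13, p0, p2) → 34.6970
  f15: (p4, p17, p10) → 17.7612
  f16: (p4, p0, p10) → 13.4701
  f17: (p16, p17, p2) → 50.0385
  f18: (p16, p0, p2) → 33.2420
  f19: (p16, p4, p17) → 69.4790
  f20: (p16, p4, p0) → 45.3315
Σ area = 1146.423

Check V−E+F: 12 − 30 + 20 = 2.

facets=20 area=1146.423


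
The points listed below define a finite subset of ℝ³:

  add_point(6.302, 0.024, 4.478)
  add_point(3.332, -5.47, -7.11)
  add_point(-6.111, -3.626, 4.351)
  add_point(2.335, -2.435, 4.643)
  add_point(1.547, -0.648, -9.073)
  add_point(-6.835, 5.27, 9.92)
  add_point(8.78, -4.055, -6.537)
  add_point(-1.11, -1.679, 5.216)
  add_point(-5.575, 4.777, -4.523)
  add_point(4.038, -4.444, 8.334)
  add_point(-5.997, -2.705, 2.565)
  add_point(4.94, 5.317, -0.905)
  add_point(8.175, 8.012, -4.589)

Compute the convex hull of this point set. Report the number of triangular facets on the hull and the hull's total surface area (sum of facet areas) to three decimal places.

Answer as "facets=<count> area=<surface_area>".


Hull vertices (10/13): indices [0, 1, 2, 4, 5, 6, 8, 9, 10, 12].

Area of each hull facet:
  f1: (p4, p12, p6) → 47.1518
  f2: (p8, p12, p5) → 102.1144
  f3: (p8, p4, p12) → 58.3418
  f4: (p0, p12, p6) → 63.9805
  f5: (p0, p9, p6) → 34.8807
  f6: (p0, p12, p5) → 91.2716
  f7: (p0, p9, p5) → 45.9192
  f8: (p2, p9, p5) → 57.3862
  f9: (p1, p9, p6) → 43.2572
  f10: (p1, p2, p9) → 77.6121
  f11: (p1, p4, p6) → 15.4390
  f12: (p10, p1, p2) → 11.3270
  f13: (p10, p8, p5) → 56.0041
  f14: (p10, p2, p5) → 10.5473
  f15: (p10, p8, p4) → 51.7263
  f16: (p10, p1, p4) → 37.3578
Σ area = 804.317

Euler: V−E+F = 10−24+16 = 2.

facets=16 area=804.317


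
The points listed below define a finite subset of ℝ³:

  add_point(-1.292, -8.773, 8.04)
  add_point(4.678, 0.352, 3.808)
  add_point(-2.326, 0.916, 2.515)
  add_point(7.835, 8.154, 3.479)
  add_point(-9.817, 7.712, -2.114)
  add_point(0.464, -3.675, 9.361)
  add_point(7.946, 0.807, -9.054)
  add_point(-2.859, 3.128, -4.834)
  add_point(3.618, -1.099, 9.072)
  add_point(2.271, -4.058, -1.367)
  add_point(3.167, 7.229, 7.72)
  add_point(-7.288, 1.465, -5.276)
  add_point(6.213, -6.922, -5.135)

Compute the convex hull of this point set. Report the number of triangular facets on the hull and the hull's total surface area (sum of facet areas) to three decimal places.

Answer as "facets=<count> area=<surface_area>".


facets=14 area=888.160

9 of the 13 inputs are extreme points: [0, 3, 4, 5, 6, 8, 10, 11, 12].

Per-facet area ½‖(b−a)×(c−a)‖:
  f1: (p3, p6, p4) → 129.7256
  f2: (p10, p3, p4) → 51.1081
  f3: (p11, p6, p4) → 51.7132
  f4: (p11, p0, p4) → 63.7531
  f5: (p8, p10, p3) → 26.3257
  f6: (p12, p11, p6) → 67.0237
  f7: (p12, p11, p0) → 113.9103
  f8: (p12, p8, p0) → 67.4752
  f9: (p12, p3, p6) → 64.0864
  f10: (p12, p8, p3) → 88.4929
  f11: (p5, p8, p0) → 6.6925
  f12: (p5, p8, p10) → 13.8995
  f13: (p5, p0, p4) → 51.7071
  f14: (p5, p10, p4) → 92.2466
Σ area = 888.160

Euler: V−E+F = 9−21+14 = 2.


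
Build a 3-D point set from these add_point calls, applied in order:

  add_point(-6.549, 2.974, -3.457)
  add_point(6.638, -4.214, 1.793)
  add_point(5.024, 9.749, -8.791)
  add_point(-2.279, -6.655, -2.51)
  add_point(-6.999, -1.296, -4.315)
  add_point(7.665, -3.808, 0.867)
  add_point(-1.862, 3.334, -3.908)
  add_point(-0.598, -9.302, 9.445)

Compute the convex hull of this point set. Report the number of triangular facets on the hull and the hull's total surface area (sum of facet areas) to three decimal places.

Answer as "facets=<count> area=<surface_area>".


Extreme-point indices: [0, 1, 2, 3, 4, 5, 7] — 7 of 8 on the boundary.

Facet areas (half cross-product norm):
  f1: (p0, p2, p4) → 27.9256
  f2: (p0, p7, p4) → 36.2768
  f3: (p0, p7, p2) → 128.9653
  f4: (p3, p2, p4) → 62.1244
  f5: (p3, p2, p5) → 91.1283
  f6: (p3, p7, p4) → 39.9318
  f7: (p3, p7, p5) → 62.5092
  f8: (p1, p2, p5) → 10.6332
  f9: (p1, p7, p5) → 1.5124
  f10: (p1, p7, p2) → 75.2548
Σ area = 536.262

Euler characteristic 7−15+10 = 2 ✓

facets=10 area=536.262


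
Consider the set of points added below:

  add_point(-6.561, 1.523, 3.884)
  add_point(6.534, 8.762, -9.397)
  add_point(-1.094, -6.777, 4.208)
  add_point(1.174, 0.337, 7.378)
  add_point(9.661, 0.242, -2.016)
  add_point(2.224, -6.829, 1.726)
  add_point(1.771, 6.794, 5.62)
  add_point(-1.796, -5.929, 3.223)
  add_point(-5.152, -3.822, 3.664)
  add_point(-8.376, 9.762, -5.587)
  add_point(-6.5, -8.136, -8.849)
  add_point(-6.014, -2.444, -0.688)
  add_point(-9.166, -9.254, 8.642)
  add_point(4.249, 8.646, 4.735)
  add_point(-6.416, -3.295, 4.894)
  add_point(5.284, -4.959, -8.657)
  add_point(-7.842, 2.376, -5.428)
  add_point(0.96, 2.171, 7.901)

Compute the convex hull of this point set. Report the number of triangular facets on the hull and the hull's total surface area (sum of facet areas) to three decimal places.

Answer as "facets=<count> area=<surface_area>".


facets=22 area=1191.696

Extreme-point indices: [0, 1, 3, 4, 5, 6, 9, 10, 12, 13, 15, 16, 17] — 13 of 18 on the boundary.

Per-facet area ½‖(b−a)×(c−a)‖:
  f1: (p10, p1, p9) → 137.9794
  f2: (p13, p1, p4) → 67.8472
  f3: (p13, p1, p9) → 101.2836
  f4: (p5, p10, p12) → 92.0941
  f5: (p15, p1, p4) → 54.8194
  f6: (p15, p10, p1) → 79.0250
  f7: (p15, p5, p4) → 46.8958
  f8: (p15, p5, p10) → 63.9883
  f9: (p16, p9, p12) → 51.8025
  f10: (p16, p10, p12) → 95.2698
  f11: (p16, p10, p9) → 13.6780
  f12: (p0, p9, p12) → 41.0629
  f13: (p3, p5, p4) → 48.9854
  f14: (p3, p5, p12) → 59.8931
  f15: (p17, p0, p12) → 51.4502
  f16: (p17, p3, p12) → 11.4221
  f17: (p17, p13, p4) → 47.1693
  f18: (p17, p3, p4) → 11.6475
  f19: (p6, p13, p9) → 24.3051
  f20: (p6, p0, p9) → 63.2101
  f21: (p6, p17, p13) → 5.5553
  f22: (p6, p17, p0) → 22.3120
Σ area = 1191.696

Euler characteristic 13−33+22 = 2 ✓


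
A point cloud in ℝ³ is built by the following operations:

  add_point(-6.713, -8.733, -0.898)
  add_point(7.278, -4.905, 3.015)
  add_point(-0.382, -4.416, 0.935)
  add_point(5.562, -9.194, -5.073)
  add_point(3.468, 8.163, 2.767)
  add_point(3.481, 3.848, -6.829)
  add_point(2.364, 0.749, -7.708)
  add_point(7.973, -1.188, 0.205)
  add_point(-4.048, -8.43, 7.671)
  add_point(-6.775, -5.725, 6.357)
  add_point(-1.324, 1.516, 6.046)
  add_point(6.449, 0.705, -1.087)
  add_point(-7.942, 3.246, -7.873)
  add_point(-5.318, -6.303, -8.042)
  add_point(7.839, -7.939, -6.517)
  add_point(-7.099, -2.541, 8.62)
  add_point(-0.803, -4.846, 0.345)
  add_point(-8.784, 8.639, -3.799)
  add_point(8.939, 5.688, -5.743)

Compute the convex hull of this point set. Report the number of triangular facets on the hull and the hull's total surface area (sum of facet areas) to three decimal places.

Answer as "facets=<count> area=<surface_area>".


facets=28 area=1077.911

Hull vertices (16/19): indices [0, 1, 3, 4, 5, 6, 7, 8, 9, 10, 12, 13, 14, 15, 17, 18].

Triangle areas on the boundary:
  f1: (p0, p15, p17) → 92.2955
  f2: (p13, p0, p3) → 44.1915
  f3: (p4, p18, p17) → 72.1681
  f4: (p4, p15, p17) → 103.6906
  f5: (p8, p0, p3) → 58.2235
  f6: (p12, p18, p17) → 58.4140
  f7: (p12, p0, p17) → 43.5847
  f8: (p12, p13, p0) → 36.8799
  f9: (p14, p13, p3) → 15.1220
  f10: (p9, p0, p15) → 8.2302
  f11: (p9, p8, p15) → 7.2570
  f12: (p9, p8, p0) → 15.9303
  f13: (p1, p8, p15) → 41.7057
  f14: (p1, p8, p3) → 59.3253
  f15: (p1, p14, p3) → 13.7989
  f16: (p5, p12, p18) → 9.5005
  f17: (p10, p4, p15) → 10.2102
  f18: (p10, p1, p15) → 38.8375
  f19: (p10, p1, p4) → 49.0393
  f20: (p7, p4, p18) → 43.4620
  f21: (p7, p1, p4) → 22.0239
  f22: (p7, p14, p18) → 43.4316
  f23: (p7, p1, p14) → 22.2216
  f24: (p6, p14, p13) → 53.1039
  f25: (p6, p12, p13) → 45.9537
  f26: (p6, p5, p12) → 17.9727
  f27: (p6, p14, p18) → 43.6439
  f28: (p6, p5, p18) → 7.6925
Σ area = 1077.911

Euler: V−E+F = 16−42+28 = 2.


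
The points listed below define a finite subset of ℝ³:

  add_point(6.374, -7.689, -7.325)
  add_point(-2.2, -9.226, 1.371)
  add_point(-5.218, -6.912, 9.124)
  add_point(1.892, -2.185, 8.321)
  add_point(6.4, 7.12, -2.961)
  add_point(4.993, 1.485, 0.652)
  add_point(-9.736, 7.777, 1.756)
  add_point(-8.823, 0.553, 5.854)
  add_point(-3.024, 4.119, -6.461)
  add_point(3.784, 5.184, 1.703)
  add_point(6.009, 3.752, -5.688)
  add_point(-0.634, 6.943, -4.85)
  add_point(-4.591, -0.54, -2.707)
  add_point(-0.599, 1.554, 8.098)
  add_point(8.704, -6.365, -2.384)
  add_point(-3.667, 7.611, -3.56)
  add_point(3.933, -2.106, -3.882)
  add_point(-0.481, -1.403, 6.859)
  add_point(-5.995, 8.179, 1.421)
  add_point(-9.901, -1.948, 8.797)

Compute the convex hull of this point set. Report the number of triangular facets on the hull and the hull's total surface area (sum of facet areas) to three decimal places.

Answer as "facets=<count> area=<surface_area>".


16 of the 20 inputs are extreme points: [0, 1, 2, 3, 4, 6, 8, 9, 10, 11, 12, 13, 14, 15, 18, 19].

Triangle areas on the boundary:
  f1: (p10, p0, p14) → 30.5101
  f2: (p1, p0, p14) → 32.9677
  f3: (p2, p3, p14) → 54.1665
  f4: (p2, p1, p14) → 43.1829
  f5: (p2, p1, p19) → 27.1478
  f6: (p2, p13, p19) → 31.4679
  f7: (p2, p13, p3) → 19.2879
  f8: (p8, p10, p0) → 52.3668
  f9: (p4, p10, p14) → 20.6491
  f10: (p4, p3, p14) → 85.3235
  f11: (p12, p1, p0) → 59.1899
  f12: (p12, p8, p0) → 42.9209
  f13: (p12, p1, p19) → 58.6006
  f14: (p9, p13, p3) → 19.1457
  f15: (p9, p4, p3) → 13.9691
  f16: (p9, p13, p18) → 41.1096
  f17: (p9, p4, p18) → 27.5893
  f18: (p15, p4, p18) → 25.9079
  f19: (p11, p8, p10) → 14.7084
  f20: (p11, p4, p10) → 15.2699
  f21: (p11, p15, p8) → 6.5833
  f22: (p11, p15, p4) → 7.8679
  f23: (p6, p12, p19) → 59.7884
  f24: (p6, p12, p8) → 32.5062
  f25: (p6, p13, p19) → 56.2865
  f26: (p6, p13, p18) → 19.0013
  f27: (p6, p15, p18) → 9.1234
  f28: (p6, p15, p8) → 15.5955
Σ area = 922.234

Euler: V−E+F = 16−42+28 = 2.

facets=28 area=922.234


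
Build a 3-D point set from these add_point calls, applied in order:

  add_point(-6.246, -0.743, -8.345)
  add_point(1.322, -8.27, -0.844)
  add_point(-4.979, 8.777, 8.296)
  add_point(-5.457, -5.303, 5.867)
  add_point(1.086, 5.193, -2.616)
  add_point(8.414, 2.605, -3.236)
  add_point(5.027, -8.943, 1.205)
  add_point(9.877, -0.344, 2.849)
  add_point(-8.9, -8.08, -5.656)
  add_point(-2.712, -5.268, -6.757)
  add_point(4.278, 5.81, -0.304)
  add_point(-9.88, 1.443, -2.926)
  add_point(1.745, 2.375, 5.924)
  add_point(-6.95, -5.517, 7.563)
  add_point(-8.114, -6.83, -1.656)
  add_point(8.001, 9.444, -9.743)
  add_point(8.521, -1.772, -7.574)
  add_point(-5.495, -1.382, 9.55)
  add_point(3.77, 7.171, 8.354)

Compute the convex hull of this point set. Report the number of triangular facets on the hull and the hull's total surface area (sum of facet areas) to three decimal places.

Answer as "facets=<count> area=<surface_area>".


Extreme-point indices: [0, 2, 6, 7, 8, 9, 11, 13, 15, 16, 17, 18] — 12 of 19 on the boundary.

Triangle areas on the boundary:
  f1: (p2, p15, p11) → 143.8566
  f2: (p18, p15, p7) → 89.0936
  f3: (p18, p2, p15) → 81.6935
  f4: (p0, p15, p11) → 57.5376
  f5: (p0, p8, p11) → 28.0978
  f6: (p16, p8, p6) → 91.7925
  f7: (p16, p0, p15) → 84.1082
  f8: (p16, p15, p7) → 60.5413
  f9: (p16, p6, p7) → 49.9380
  f10: (p13, p8, p6) → 88.5772
  f11: (p13, p2, p11) → 82.8693
  f12: (p13, p8, p11) → 61.0589
  f13: (p9, p0, p8) → 20.1727
  f14: (p9, p16, p8) → 6.2240
  f15: (p9, p16, p0) → 33.2612
  f16: (p17, p18, p2) → 45.1965
  f17: (p17, p13, p2) → 14.2459
  f18: (p17, p18, p7) → 70.5400
  f19: (p17, p6, p7) → 75.8690
  f20: (p17, p13, p6) → 33.3284
Σ area = 1218.002

Euler: V−E+F = 12−30+20 = 2.

facets=20 area=1218.002


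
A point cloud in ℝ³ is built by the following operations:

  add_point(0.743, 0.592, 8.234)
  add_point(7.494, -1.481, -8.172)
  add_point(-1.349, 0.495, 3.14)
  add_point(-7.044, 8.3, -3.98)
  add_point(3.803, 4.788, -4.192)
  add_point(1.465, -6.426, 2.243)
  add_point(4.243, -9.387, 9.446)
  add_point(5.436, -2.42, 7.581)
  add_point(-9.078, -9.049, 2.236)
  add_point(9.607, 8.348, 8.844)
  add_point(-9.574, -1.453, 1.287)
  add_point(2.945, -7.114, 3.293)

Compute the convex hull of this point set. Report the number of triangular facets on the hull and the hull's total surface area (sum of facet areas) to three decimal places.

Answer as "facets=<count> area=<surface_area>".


9 of the 12 inputs are extreme points: [0, 1, 3, 4, 6, 8, 9, 10, 11].

Triangle areas on the boundary:
  f1: (p1, p6, p9) → 160.8369
  f2: (p0, p6, p9) → 58.4750
  f3: (p0, p3, p10) → 71.4988
  f4: (p0, p3, p9) → 96.3991
  f5: (p8, p0, p10) → 48.3089
  f6: (p8, p0, p6) → 75.0962
  f7: (p8, p3, p10) → 19.6819
  f8: (p8, p3, p1) → 156.9820
  f9: (p4, p1, p9) → 54.9726
  f10: (p4, p3, p9) → 80.3932
  f11: (p4, p3, p1) → 35.3053
  f12: (p11, p1, p6) → 23.5770
  f13: (p11, p8, p6) → 39.8959
  f14: (p11, p8, p1) → 78.4432
Σ area = 999.866

Euler: V−E+F = 9−21+14 = 2.

facets=14 area=999.866


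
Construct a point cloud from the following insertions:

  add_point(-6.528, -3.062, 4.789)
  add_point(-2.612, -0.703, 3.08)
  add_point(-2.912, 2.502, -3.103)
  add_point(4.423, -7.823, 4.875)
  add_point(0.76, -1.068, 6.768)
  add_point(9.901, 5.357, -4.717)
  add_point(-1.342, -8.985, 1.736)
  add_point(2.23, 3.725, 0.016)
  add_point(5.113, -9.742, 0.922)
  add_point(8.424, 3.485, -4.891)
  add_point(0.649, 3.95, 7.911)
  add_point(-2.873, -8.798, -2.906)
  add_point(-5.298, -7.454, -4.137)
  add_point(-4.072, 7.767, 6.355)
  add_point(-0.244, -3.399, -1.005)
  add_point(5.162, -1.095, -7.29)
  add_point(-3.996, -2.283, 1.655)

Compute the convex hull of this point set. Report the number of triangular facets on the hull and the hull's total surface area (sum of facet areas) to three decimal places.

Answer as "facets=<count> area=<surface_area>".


facets=20 area=737.226

Points on the hull: [0, 2, 3, 4, 5, 6, 8, 10, 11, 12, 13, 15] (12 of 17).

Per-facet area ½‖(b−a)×(c−a)‖:
  f1: (p13, p10, p0) → 32.3801
  f2: (p13, p10, p5) → 48.3617
  f3: (p13, p12, p0) → 47.9860
  f4: (p3, p8, p5) → 37.3558
  f5: (p3, p10, p5) → 95.9470
  f6: (p15, p8, p5) → 47.0044
  f7: (p4, p10, p0) → 19.2700
  f8: (p4, p3, p0) → 30.5413
  f9: (p4, p3, p10) → 9.0806
  f10: (p6, p3, p8) → 13.8345
  f11: (p6, p12, p0) → 30.0263
  f12: (p6, p3, p0) → 27.3311
  f13: (p11, p15, p8) → 49.3534
  f14: (p11, p15, p12) → 18.0489
  f15: (p11, p6, p8) → 15.7125
  f16: (p11, p6, p12) → 5.6239
  f17: (p2, p13, p12) → 47.4800
  f18: (p2, p15, p12) → 49.2263
  f19: (p2, p13, p5) → 71.5971
  f20: (p2, p15, p5) → 41.0652
Σ area = 737.226

Euler: V−E+F = 12−30+20 = 2.


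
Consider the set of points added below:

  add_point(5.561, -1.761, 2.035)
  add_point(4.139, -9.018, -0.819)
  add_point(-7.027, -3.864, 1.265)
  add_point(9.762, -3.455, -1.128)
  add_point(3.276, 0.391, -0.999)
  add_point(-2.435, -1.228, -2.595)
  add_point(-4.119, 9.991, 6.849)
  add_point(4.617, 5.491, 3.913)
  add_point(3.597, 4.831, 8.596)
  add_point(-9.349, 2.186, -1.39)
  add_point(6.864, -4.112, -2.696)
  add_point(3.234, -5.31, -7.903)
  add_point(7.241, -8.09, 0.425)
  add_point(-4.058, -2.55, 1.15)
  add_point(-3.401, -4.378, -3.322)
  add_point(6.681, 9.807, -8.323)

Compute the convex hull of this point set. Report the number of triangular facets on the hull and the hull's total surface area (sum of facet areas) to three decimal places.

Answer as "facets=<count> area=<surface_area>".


Hull vertices (10/16): indices [1, 2, 3, 6, 8, 9, 11, 12, 14, 15].

Facet areas (half cross-product norm):
  f1: (p6, p15, p9) → 110.9841
  f2: (p11, p15, p9) → 119.6855
  f3: (p11, p15, p3) → 70.4413
  f4: (p12, p11, p3) → 25.3501
  f5: (p12, p1, p11) → 13.3430
  f6: (p2, p6, p9) → 43.2548
  f7: (p2, p12, p1) → 16.7980
  f8: (p8, p6, p15) → 83.0768
  f9: (p8, p2, p6) → 69.1331
  f10: (p8, p2, p12) → 102.4629
  f11: (p8, p12, p3) → 38.8162
  f12: (p8, p15, p3) → 105.1741
  f13: (p14, p1, p11) → 30.5657
  f14: (p14, p2, p1) → 25.4138
  f15: (p14, p11, p9) → 24.7588
  f16: (p14, p2, p9) → 20.5502
Σ area = 899.808

Euler characteristic 10−24+16 = 2 ✓

facets=16 area=899.808


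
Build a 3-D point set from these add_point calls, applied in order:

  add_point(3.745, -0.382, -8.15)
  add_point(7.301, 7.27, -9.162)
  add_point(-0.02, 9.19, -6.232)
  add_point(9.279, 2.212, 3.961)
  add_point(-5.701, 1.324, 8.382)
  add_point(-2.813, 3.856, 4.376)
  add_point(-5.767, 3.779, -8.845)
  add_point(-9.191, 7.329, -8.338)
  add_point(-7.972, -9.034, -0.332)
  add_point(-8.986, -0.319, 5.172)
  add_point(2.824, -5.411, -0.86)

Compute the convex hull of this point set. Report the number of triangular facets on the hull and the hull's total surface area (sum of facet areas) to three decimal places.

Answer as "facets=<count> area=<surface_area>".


facets=18 area=904.219

11 of the 11 inputs are extreme points: [0, 1, 2, 3, 4, 5, 6, 7, 8, 9, 10].

Per-facet area ½‖(b−a)×(c−a)‖:
  f1: (p4, p8, p3) → 107.3323
  f2: (p5, p4, p3) → 29.7523
  f3: (p9, p8, p7) → 80.3157
  f4: (p9, p4, p7) → 34.4426
  f5: (p9, p4, p8) → 20.8051
  f6: (p1, p0, p3) → 56.0075
  f7: (p6, p8, p7) → 34.6652
  f8: (p6, p0, p8) → 78.5580
  f9: (p6, p1, p7) → 29.3392
  f10: (p6, p1, p0) → 44.2104
  f11: (p10, p8, p3) → 41.8562
  f12: (p10, p0, p3) → 49.1678
  f13: (p10, p0, p8) → 48.1631
  f14: (p2, p5, p3) → 73.0024
  f15: (p2, p1, p3) → 57.1903
  f16: (p2, p1, p7) → 26.2956
  f17: (p2, p4, p7) → 82.1865
  f18: (p2, p5, p4) → 10.9291
Σ area = 904.219

Check V−E+F: 11 − 27 + 18 = 2.


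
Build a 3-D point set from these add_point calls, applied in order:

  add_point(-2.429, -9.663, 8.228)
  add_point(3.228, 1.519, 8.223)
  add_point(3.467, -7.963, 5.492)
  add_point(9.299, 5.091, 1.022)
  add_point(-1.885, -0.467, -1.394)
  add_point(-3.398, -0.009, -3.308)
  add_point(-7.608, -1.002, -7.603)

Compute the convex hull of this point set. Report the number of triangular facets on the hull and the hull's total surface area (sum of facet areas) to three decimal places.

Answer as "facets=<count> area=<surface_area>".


facets=6 area=483.912

Extreme-point indices: [0, 1, 2, 3, 6] — 5 of 7 on the boundary.

Triangle areas on the boundary:
  f1: (p1, p3, p6) → 95.4457
  f2: (p1, p0, p6) → 112.6671
  f3: (p2, p3, p6) → 131.9885
  f4: (p2, p0, p6) → 61.5487
  f5: (p2, p1, p3) → 49.3027
  f6: (p2, p1, p0) → 32.9590
Σ area = 483.912

Euler: V−E+F = 5−9+6 = 2.


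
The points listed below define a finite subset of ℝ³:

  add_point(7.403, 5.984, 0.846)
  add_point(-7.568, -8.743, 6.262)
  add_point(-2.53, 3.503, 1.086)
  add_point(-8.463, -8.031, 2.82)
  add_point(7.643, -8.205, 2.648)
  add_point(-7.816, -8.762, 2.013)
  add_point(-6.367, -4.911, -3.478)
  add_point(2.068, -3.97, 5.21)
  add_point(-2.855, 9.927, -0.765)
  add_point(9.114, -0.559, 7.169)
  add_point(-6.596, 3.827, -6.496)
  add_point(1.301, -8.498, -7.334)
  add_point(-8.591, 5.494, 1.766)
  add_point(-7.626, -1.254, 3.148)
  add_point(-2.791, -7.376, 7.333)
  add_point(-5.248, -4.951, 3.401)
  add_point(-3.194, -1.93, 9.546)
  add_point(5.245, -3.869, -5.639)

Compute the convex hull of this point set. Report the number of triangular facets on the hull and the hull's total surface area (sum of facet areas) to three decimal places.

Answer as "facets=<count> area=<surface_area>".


14 of the 18 inputs are extreme points: [0, 1, 3, 4, 5, 6, 8, 9, 10, 11, 12, 14, 16, 17].

Facet areas (half cross-product norm):
  f1: (p6, p11, p5) → 30.5488
  f2: (p4, p0, p9) → 40.5913
  f3: (p10, p6, p11) → 41.6508
  f4: (p3, p10, p12) → 58.3287
  f5: (p3, p6, p5) → 4.1535
  f6: (p3, p10, p6) → 25.0163
  f7: (p8, p0, p9) → 43.9000
  f8: (p8, p16, p9) → 96.5154
  f9: (p8, p16, p12) → 44.9086
  f10: (p8, p10, p12) → 30.8215
  f11: (p8, p10, p0) → 49.5334
  f12: (p17, p4, p11) → 30.4294
  f13: (p17, p4, p0) → 57.3216
  f14: (p17, p10, p11) → 44.2184
  f15: (p17, p10, p0) → 81.8288
  f16: (p1, p16, p12) → 52.5569
  f17: (p1, p3, p12) → 23.6773
  f18: (p1, p3, p5) → 2.1382
  f19: (p1, p11, p5) → 20.5384
  f20: (p1, p4, p11) → 87.4388
  f21: (p14, p1, p16) → 14.4458
  f22: (p14, p1, p4) → 19.2903
  f23: (p14, p16, p9) → 37.1257
  f24: (p14, p4, p9) → 51.2646
Σ area = 988.243

Check V−E+F: 14 − 36 + 24 = 2.

facets=24 area=988.243
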